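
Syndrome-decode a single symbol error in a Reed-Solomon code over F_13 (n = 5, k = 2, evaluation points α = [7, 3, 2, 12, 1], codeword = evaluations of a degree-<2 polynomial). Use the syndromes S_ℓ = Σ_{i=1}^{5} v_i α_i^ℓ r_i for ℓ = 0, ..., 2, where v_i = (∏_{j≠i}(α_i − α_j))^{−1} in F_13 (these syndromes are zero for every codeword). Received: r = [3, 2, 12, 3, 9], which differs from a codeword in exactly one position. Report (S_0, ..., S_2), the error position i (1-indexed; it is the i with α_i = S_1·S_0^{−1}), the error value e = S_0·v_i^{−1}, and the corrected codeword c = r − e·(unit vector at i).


S = (12, 6, 3), error at position 1, error magnitude e = 2, c = [1, 2, 12, 3, 9].

Step 1: column multipliers v_i = (∏_{j≠i}(α_i − α_j))^{−1} mod 13.
  i = 1 (α = 7): (7−3)(7−2)(7−12)(7−1) = 4·5·(−5)·6 = −600 ≡ 11, so v_1 = 11^{−1} = 6 (mod 13).
  i = 2 (α = 3): (3−7)(3−2)(3−12)(3−1) = (−4)·1·(−9)·2 = 72 ≡ 7, so v_2 = 7^{−1} = 2 (mod 13).
  i = 3 (α = 2): (2−7)(2−3)(2−12)(2−1) = (−5)·(−1)·(−10)·1 = −50 ≡ 2, so v_3 = 2^{−1} = 7 (mod 13).
  i = 4 (α = 12): (12−7)(12−3)(12−2)(12−1) = 5·9·10·11 = 4950 ≡ 10, so v_4 = 10^{−1} = 4 (mod 13).
  i = 5 (α = 1): (1−7)(1−3)(1−2)(1−12) = (−6)·(−2)·(−1)·(−11) = 132 ≡ 2, so v_5 = 2^{−1} = 7 (mod 13).
  v = [6, 2, 7, 4, 7].
Step 2: syndromes of r = [3, 2, 12, 3, 9] (all sums mod 13).
  S_0 = Σ v_i r_i = 6·3 + 2·2 + 7·12 + 4·3 + 7·9 = 181 ≡ 12.
  S_1 = Σ v_i α_i r_i = 6·7·3 + 2·3·2 + 7·2·12 + 4·12·3 + 7·1·9 = 513 ≡ 6.
  α_i^2 mod 13 = [10, 9, 4, 1, 1].
  S_2 = Σ v_i α_i^2 r_i = 6·10·3 + 2·9·2 + 7·4·12 + 4·1·3 + 7·1·9 = 627 ≡ 3.
  S = (12, 6, 3) ≠ 0, so r is not a codeword (an error is present).
Step 3: locate the error. For a single error e at position i, S_ℓ = v_i·e·α_i^ℓ, so α_err = S_1/S_0.
  S_0^{−1} = 12^{−1} = 12 (mod 13), so α_err = 6·12 = 72 ≡ 7 = α_1. Error position i = 1.
  Consistency check: S_2/S_1 = 3·11 = 33 ≡ 7 = α_err ✓ (single-error assumption holds).
Step 4: error magnitude e = S_0/v_1 = S_0·∏_{j≠1}(α_1 − α_j) = 12·11 = 132 ≡ 2 (mod 13).
Step 5: correct position 1: c_1 = r_1 − e = 3 − 2 ≡ 1 (mod 13). Hence c = [1, 2, 12, 3, 9].
  Check: interpolating c through the α_i gives m(x) = 6 + 3·x (degree < 2) with m(α_i) = c_i for every i, so c is indeed a codeword.


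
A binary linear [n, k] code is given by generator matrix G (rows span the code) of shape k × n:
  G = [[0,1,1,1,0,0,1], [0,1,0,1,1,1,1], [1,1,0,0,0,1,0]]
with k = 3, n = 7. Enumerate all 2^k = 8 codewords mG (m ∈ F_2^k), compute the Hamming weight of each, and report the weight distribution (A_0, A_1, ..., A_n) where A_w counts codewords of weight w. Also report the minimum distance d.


Weight distribution: A_0 = 1, A_3 = 2, A_4 = 3, A_5 = 2. Minimum distance d = 3.

Enumerate all 2^3 = 8 messages m ∈ F_2^3.
For each, compute codeword c = mG in F_2^7, then tally its weight.
  m = 000 → c = 0000000, weight = 0.
  m = 100 → c = 0111001, weight = 4.
  m = 010 → c = 0101111, weight = 5.
  m = 110 → c = 0010110, weight = 3.
  m = 001 → c = 1100010, weight = 3.
  m = 101 → c = 1011011, weight = 5.
  m = 011 → c = 1001101, weight = 4.
  m = 111 → c = 1110100, weight = 4.
Tally weights:
  weight 0: 1 codewords.
  weight 3: 2 codewords.
  weight 4: 3 codewords.
  weight 5: 2 codewords.
Minimum distance d = smallest w > 0 with A_w > 0 = 3.
Sanity: Σ A_w = 8 = 2^3 = 8 ✓.


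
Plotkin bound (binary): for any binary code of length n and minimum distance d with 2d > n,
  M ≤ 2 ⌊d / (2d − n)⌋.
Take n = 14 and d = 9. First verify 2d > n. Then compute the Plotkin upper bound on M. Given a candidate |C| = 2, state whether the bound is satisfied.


Plotkin bound M ≤ 4; given |C| = 2 ≤ bound (satisfied).

Check applicability: 2d = 18, n = 14.
2d − n = 4 > 0, so Plotkin applies.
Compute d/(2d−n) = 9/4 ≈ 2.2500.
⌊d/(2d−n)⌋ = 2.
Plotkin bound: M ≤ 2·2 = 4.
Given |C| = 2, check: satisfied.
This |C| is below the Plotkin bound.


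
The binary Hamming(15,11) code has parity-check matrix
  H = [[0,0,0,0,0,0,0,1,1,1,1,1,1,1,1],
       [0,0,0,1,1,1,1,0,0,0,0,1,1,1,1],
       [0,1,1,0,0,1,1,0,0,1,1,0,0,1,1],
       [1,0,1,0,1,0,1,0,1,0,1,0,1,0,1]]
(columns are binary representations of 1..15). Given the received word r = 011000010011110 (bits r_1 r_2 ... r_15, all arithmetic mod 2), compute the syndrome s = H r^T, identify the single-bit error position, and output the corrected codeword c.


s = (1, 1, 0, 1)^T, error position = 13, corrected codeword c = 011000010011010

Compute s = H r^T mod 2 one row at a time:
  s_1 = 1 + 0 + 0 + 1 + 1 + 1 + 1 + 0 = 5 ≡ 1 (mod 2).
  s_2 = 0 + 0 + 0 + 0 + 1 + 1 + 1 + 0 = 3 ≡ 1 (mod 2).
  s_3 = 1 + 1 + 0 + 0 + 0 + 1 + 1 + 0 = 4 ≡ 0 (mod 2).
  s_4 = 0 + 1 + 0 + 0 + 0 + 1 + 1 + 0 = 3 ≡ 1 (mod 2).
s = (1, 1, 0, 1)^T — this equals column 13 of H (binary 1101), so error is at position 13.
Correct: flip bit 13 of r = 011000010011110 to get c = 011000010011010.


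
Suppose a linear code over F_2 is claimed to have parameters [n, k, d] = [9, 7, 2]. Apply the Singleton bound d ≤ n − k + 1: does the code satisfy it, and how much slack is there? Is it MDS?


Singleton RHS = n − k + 1 = 3, slack = 1, bound satisfied, not MDS.

Singleton bound: d ≤ n − k + 1.
Here n = 9, k = 7, so n − k + 1 = 3.
Given d = 2, check d ≤ 3: YES.
Slack = (n − k + 1) − d = 1.
The code is NOT MDS (slack = 1 > 0).
Description: the claimed parameters are [9, 7, 2]_2; such a code would be non-MDS.


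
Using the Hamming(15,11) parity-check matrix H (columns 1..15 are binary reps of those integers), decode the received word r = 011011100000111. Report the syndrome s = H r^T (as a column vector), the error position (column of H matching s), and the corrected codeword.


s = (1, 0, 0, 1)^T, error position = 9, corrected codeword c = 011011101000111

Compute s = H r^T mod 2 one row at a time:
  s_1 = 0 + 0 + 0 + 0 + 0 + 1 + 1 + 1 = 3 ≡ 1 (mod 2).
  s_2 = 0 + 1 + 1 + 1 + 0 + 1 + 1 + 1 = 6 ≡ 0 (mod 2).
  s_3 = 1 + 1 + 1 + 1 + 0 + 0 + 1 + 1 = 6 ≡ 0 (mod 2).
  s_4 = 0 + 1 + 1 + 1 + 0 + 0 + 1 + 1 = 5 ≡ 1 (mod 2).
s = (1, 0, 0, 1)^T — this equals column 9 of H (binary 1001), so error is at position 9.
Correct: flip bit 9 of r = 011011100000111 to get c = 011011101000111.


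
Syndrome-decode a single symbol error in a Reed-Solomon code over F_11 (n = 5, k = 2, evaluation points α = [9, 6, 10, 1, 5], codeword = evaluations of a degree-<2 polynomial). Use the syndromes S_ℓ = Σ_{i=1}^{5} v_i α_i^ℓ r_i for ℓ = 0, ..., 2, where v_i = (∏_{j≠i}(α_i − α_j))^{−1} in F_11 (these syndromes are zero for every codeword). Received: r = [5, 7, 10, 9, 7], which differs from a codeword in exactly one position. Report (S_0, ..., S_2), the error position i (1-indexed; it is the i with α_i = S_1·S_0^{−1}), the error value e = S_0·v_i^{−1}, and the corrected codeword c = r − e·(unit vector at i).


S = (10, 5, 8), error at position 2, error magnitude e = 6, c = [5, 1, 10, 9, 7].

Step 1: column multipliers v_i = (∏_{j≠i}(α_i − α_j))^{−1} mod 11.
  i = 1 (α = 9): (9−6)(9−10)(9−1)(9−5) = 3·(−1)·8·4 = −96 ≡ 3, so v_1 = 3^{−1} = 4 (mod 11).
  i = 2 (α = 6): (6−9)(6−10)(6−1)(6−5) = (−3)·(−4)·5·1 = 60 ≡ 5, so v_2 = 5^{−1} = 9 (mod 11).
  i = 3 (α = 10): (10−9)(10−6)(10−1)(10−5) = 1·4·9·5 = 180 ≡ 4, so v_3 = 4^{−1} = 3 (mod 11).
  i = 4 (α = 1): (1−9)(1−6)(1−10)(1−5) = (−8)·(−5)·(−9)·(−4) = 1440 ≡ 10, so v_4 = 10^{−1} = 10 (mod 11).
  i = 5 (α = 5): (5−9)(5−6)(5−10)(5−1) = (−4)·(−1)·(−5)·4 = −80 ≡ 8, so v_5 = 8^{−1} = 7 (mod 11).
  v = [4, 9, 3, 10, 7].
Step 2: syndromes of r = [5, 7, 10, 9, 7] (all sums mod 11).
  S_0 = Σ v_i r_i = 4·5 + 9·7 + 3·10 + 10·9 + 7·7 = 252 ≡ 10.
  S_1 = Σ v_i α_i r_i = 4·9·5 + 9·6·7 + 3·10·10 + 10·1·9 + 7·5·7 = 1193 ≡ 5.
  α_i^2 mod 11 = [4, 3, 1, 1, 3].
  S_2 = Σ v_i α_i^2 r_i = 4·4·5 + 9·3·7 + 3·1·10 + 10·1·9 + 7·3·7 = 536 ≡ 8.
  S = (10, 5, 8) ≠ 0, so r is not a codeword (an error is present).
Step 3: locate the error. For a single error e at position i, S_ℓ = v_i·e·α_i^ℓ, so α_err = S_1/S_0.
  S_0^{−1} = 10^{−1} = 10 (mod 11), so α_err = 5·10 = 50 ≡ 6 = α_2. Error position i = 2.
  Consistency check: S_2/S_1 = 8·9 = 72 ≡ 6 = α_err ✓ (single-error assumption holds).
Step 4: error magnitude e = S_0/v_2 = S_0·∏_{j≠2}(α_2 − α_j) = 10·5 = 50 ≡ 6 (mod 11).
Step 5: correct position 2: c_2 = r_2 − e = 7 − 6 ≡ 1 (mod 11). Hence c = [5, 1, 10, 9, 7].
  Check: interpolating c through the α_i gives m(x) = 4 + 5·x (degree < 2) with m(α_i) = c_i for every i, so c is indeed a codeword.


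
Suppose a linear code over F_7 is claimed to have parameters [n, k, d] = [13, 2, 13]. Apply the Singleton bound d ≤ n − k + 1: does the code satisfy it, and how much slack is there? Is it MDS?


Singleton RHS = n − k + 1 = 12, slack = -1, bound violated (no such code; not MDS).

Singleton bound: d ≤ n − k + 1.
Here n = 13, k = 2, so n − k + 1 = 12.
Given d = 13, check d ≤ 12: NO.
Slack = (n − k + 1) − d = -1.
The slack is negative: d = 13 exceeds n − k + 1 = 12 by 1, so the Singleton bound is violated and no linear [13, 2, 13]_7 code can exist. In particular it is not MDS (MDS requires d = n − k + 1 exactly).
Description: the claimed parameters are [13, 2, 13]_7; such a code would be impossible (violates the Singleton bound).


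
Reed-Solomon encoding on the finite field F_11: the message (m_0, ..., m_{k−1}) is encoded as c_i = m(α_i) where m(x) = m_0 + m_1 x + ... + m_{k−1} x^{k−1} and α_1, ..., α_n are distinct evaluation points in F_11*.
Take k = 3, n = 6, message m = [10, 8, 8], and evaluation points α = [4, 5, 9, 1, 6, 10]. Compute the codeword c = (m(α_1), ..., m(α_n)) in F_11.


c = [5, 8, 4, 4, 5, 10]

Message polynomial: m(x) = 10 + 8·x + 8·x^2 (mod 11).
For each evaluation point α_i, compute m(α_i) mod 11:
  α_1 = 4: Horner steps 8 → 7 → 5, so m(4) = 5.
  α_2 = 5: Horner steps 8 → 4 → 8, so m(5) = 8.
  α_3 = 9: Horner steps 8 → 3 → 4, so m(9) = 4.
  α_4 = 1: Horner steps 8 → 5 → 4, so m(1) = 4.
  α_5 = 6: Horner steps 8 → 1 → 5, so m(6) = 5.
  α_6 = 10: Horner steps 8 → 0 → 10, so m(10) = 10.
Codeword c = [5, 8, 4, 4, 5, 10] ∈ F_11^6.


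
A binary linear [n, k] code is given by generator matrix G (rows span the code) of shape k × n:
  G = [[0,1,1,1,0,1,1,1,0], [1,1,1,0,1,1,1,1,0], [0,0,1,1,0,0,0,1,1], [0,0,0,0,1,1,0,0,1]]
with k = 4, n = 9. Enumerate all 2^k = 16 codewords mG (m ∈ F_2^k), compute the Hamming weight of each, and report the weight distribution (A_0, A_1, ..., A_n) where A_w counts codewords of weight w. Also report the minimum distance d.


Weight distribution: A_0 = 1, A_3 = 3, A_4 = 5, A_5 = 2, A_6 = 2, A_7 = 3. Minimum distance d = 3.

Enumerate all 2^4 = 16 messages m ∈ F_2^4.
For each, compute codeword c = mG in F_2^9, then tally its weight.
  m = 0000 → c = 000000000, weight = 0.
  m = 1000 → c = 011101110, weight = 6.
  m = 0100 → c = 111011110, weight = 7.
  m = 1100 → c = 100110000, weight = 3.
  m = 0010 → c = 001100011, weight = 4.
  m = 1010 → c = 010001101, weight = 4.
  m = 0110 → c = 110111101, weight = 7.
  m = 1110 → c = 101010011, weight = 5.
  m = 0001 → c = 000011001, weight = 3.
  m = 1001 → c = 011110111, weight = 7.
  m = 0101 → c = 111000111, weight = 6.
  m = 1101 → c = 100101001, weight = 4.
  m = 0011 → c = 001111010, weight = 5.
  m = 1011 → c = 010010100, weight = 3.
  m = 0111 → c = 110100100, weight = 4.
  m = 1111 → c = 101001010, weight = 4.
Tally weights:
  weight 0: 1 codewords.
  weight 3: 3 codewords.
  weight 4: 5 codewords.
  weight 5: 2 codewords.
  weight 6: 2 codewords.
  weight 7: 3 codewords.
Minimum distance d = smallest w > 0 with A_w > 0 = 3.
Sanity: Σ A_w = 16 = 2^4 = 16 ✓.


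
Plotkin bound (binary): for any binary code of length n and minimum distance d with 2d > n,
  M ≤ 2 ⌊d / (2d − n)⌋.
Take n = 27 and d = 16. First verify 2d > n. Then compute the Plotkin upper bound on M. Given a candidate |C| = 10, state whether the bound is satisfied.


Plotkin bound M ≤ 6; given |C| = 10 > bound (violated).

Check applicability: 2d = 32, n = 27.
2d − n = 5 > 0, so Plotkin applies.
Compute d/(2d−n) = 16/5 ≈ 3.2000.
⌊d/(2d−n)⌋ = 3.
Plotkin bound: M ≤ 2·3 = 6.
Given |C| = 10, check: VIOLATED.
This |C| is above the Plotkin bound, so no binary code with n = 27, d = 16 and 10 codewords exists.


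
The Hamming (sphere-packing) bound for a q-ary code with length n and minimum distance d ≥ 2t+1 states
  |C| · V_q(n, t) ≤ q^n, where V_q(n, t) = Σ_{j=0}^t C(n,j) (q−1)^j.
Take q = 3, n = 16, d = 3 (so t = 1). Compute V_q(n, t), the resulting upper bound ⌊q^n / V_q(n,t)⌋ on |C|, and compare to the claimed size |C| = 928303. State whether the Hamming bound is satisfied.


V_q(n, t) = 33, q^n = 43046721, Hamming bound = 1304446, |C| = 928303 ≤ bound (satisfied).

Step 1: Compute V_q(n, t) = Σ_{j=0}^1 C(n, j) (q−1)^j.
  j = 0: C(16,0)·(2)^0 = 1·1 = 1.
  j = 1: C(16,1)·(2)^1 = 16·2 = 32.
  V_q(n, t) = 1 + 32 = 33.
Step 2: q^n = 3^16 = 43046721.
Step 3: Hamming bound ⌊q^n / V_q(n,t)⌋ = ⌊43046721/33⌋ = 1304446.
Step 4: Compare |C| = 928303 to 1304446: satisfied.
The claimed |C| lies below the Hamming bound.


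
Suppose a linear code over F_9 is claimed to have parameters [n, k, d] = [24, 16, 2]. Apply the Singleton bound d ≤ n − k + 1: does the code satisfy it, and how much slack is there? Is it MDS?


Singleton RHS = n − k + 1 = 9, slack = 7, bound satisfied, not MDS.

Singleton bound: d ≤ n − k + 1.
Here n = 24, k = 16, so n − k + 1 = 9.
Given d = 2, check d ≤ 9: YES.
Slack = (n − k + 1) − d = 7.
The code is NOT MDS (slack = 7 > 0).
Description: the claimed parameters are [24, 16, 2]_9; such a code would be non-MDS.


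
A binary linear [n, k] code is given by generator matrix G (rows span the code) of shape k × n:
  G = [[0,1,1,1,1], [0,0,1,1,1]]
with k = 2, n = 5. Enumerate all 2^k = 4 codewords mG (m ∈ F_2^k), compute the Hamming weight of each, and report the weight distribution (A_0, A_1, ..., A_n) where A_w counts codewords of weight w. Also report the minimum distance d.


Weight distribution: A_0 = 1, A_1 = 1, A_3 = 1, A_4 = 1. Minimum distance d = 1.

Enumerate all 2^2 = 4 messages m ∈ F_2^2.
For each, compute codeword c = mG in F_2^5, then tally its weight.
  m = 00 → c = 00000, weight = 0.
  m = 10 → c = 01111, weight = 4.
  m = 01 → c = 00111, weight = 3.
  m = 11 → c = 01000, weight = 1.
Tally weights:
  weight 0: 1 codewords.
  weight 1: 1 codewords.
  weight 3: 1 codewords.
  weight 4: 1 codewords.
Minimum distance d = smallest w > 0 with A_w > 0 = 1.
Sanity: Σ A_w = 4 = 2^2 = 4 ✓.


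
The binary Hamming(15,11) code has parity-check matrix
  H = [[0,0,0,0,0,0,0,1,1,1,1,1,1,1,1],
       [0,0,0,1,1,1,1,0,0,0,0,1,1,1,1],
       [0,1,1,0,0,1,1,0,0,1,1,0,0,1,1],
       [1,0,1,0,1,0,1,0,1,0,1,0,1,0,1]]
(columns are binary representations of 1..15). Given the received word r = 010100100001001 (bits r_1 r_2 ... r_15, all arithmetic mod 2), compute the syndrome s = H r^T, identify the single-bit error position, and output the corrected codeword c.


s = (0, 0, 1, 0)^T, error position = 2, corrected codeword c = 000100100001001

Compute s = H r^T mod 2 one row at a time:
  s_1 = 0 + 0 + 0 + 0 + 1 + 0 + 0 + 1 = 2 ≡ 0 (mod 2).
  s_2 = 1 + 0 + 0 + 1 + 1 + 0 + 0 + 1 = 4 ≡ 0 (mod 2).
  s_3 = 1 + 0 + 0 + 1 + 0 + 0 + 0 + 1 = 3 ≡ 1 (mod 2).
  s_4 = 0 + 0 + 0 + 1 + 0 + 0 + 0 + 1 = 2 ≡ 0 (mod 2).
s = (0, 0, 1, 0)^T — this equals column 2 of H (binary 0010), so error is at position 2.
Correct: flip bit 2 of r = 010100100001001 to get c = 000100100001001.


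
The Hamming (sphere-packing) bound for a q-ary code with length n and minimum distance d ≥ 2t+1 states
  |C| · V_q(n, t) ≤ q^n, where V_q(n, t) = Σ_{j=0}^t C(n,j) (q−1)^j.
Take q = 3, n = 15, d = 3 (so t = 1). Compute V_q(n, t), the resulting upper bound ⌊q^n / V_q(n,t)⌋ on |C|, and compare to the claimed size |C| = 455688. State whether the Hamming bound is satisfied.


V_q(n, t) = 31, q^n = 14348907, Hamming bound = 462867, |C| = 455688 ≤ bound (satisfied).

Step 1: Compute V_q(n, t) = Σ_{j=0}^1 C(n, j) (q−1)^j.
  j = 0: C(15,0)·(2)^0 = 1·1 = 1.
  j = 1: C(15,1)·(2)^1 = 15·2 = 30.
  V_q(n, t) = 1 + 30 = 31.
Step 2: q^n = 3^15 = 14348907.
Step 3: Hamming bound ⌊q^n / V_q(n,t)⌋ = ⌊14348907/31⌋ = 462867.
Step 4: Compare |C| = 455688 to 462867: satisfied.
The claimed |C| lies below the Hamming bound.


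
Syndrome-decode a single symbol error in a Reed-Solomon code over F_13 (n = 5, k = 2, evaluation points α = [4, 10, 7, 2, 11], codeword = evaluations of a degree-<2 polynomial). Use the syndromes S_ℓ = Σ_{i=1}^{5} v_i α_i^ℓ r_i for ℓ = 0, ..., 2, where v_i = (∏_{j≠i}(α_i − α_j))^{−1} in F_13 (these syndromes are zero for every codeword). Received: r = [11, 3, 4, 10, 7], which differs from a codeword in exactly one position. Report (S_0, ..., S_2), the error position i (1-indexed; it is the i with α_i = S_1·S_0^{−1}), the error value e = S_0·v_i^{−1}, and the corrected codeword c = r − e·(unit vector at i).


S = (4, 3, 12), error at position 1, error magnitude e = 6, c = [5, 3, 4, 10, 7].

Step 1: column multipliers v_i = (∏_{j≠i}(α_i − α_j))^{−1} mod 13.
  i = 1 (α = 4): (4−10)(4−7)(4−2)(4−11) = (−6)·(−3)·2·(−7) = −252 ≡ 8, so v_1 = 8^{−1} = 5 (mod 13).
  i = 2 (α = 10): (10−4)(10−7)(10−2)(10−11) = 6·3·8·(−1) = −144 ≡ 12, so v_2 = 12^{−1} = 12 (mod 13).
  i = 3 (α = 7): (7−4)(7−10)(7−2)(7−11) = 3·(−3)·5·(−4) = 180 ≡ 11, so v_3 = 11^{−1} = 6 (mod 13).
  i = 4 (α = 2): (2−4)(2−10)(2−7)(2−11) = (−2)·(−8)·(−5)·(−9) = 720 ≡ 5, so v_4 = 5^{−1} = 8 (mod 13).
  i = 5 (α = 11): (11−4)(11−10)(11−7)(11−2) = 7·1·4·9 = 252 ≡ 5, so v_5 = 5^{−1} = 8 (mod 13).
  v = [5, 12, 6, 8, 8].
Step 2: syndromes of r = [11, 3, 4, 10, 7] (all sums mod 13).
  S_0 = Σ v_i r_i = 5·11 + 12·3 + 6·4 + 8·10 + 8·7 = 251 ≡ 4.
  S_1 = Σ v_i α_i r_i = 5·4·11 + 12·10·3 + 6·7·4 + 8·2·10 + 8·11·7 = 1524 ≡ 3.
  α_i^2 mod 13 = [3, 9, 10, 4, 4].
  S_2 = Σ v_i α_i^2 r_i = 5·3·11 + 12·9·3 + 6·10·4 + 8·4·10 + 8·4·7 = 1273 ≡ 12.
  S = (4, 3, 12) ≠ 0, so r is not a codeword (an error is present).
Step 3: locate the error. For a single error e at position i, S_ℓ = v_i·e·α_i^ℓ, so α_err = S_1/S_0.
  S_0^{−1} = 4^{−1} = 10 (mod 13), so α_err = 3·10 = 30 ≡ 4 = α_1. Error position i = 1.
  Consistency check: S_2/S_1 = 12·9 = 108 ≡ 4 = α_err ✓ (single-error assumption holds).
Step 4: error magnitude e = S_0/v_1 = S_0·∏_{j≠1}(α_1 − α_j) = 4·8 = 32 ≡ 6 (mod 13).
Step 5: correct position 1: c_1 = r_1 − e = 11 − 6 ≡ 5 (mod 13). Hence c = [5, 3, 4, 10, 7].
  Check: interpolating c through the α_i gives m(x) = 2 + 4·x (degree < 2) with m(α_i) = c_i for every i, so c is indeed a codeword.


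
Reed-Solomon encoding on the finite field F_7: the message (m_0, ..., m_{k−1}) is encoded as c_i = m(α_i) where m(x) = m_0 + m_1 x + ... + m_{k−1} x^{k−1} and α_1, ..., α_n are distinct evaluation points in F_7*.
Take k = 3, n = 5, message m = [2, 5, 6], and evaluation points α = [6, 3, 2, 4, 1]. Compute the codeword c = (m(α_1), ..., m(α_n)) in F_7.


c = [3, 1, 1, 6, 6]

Message polynomial: m(x) = 2 + 5·x + 6·x^2 (mod 7).
For each evaluation point α_i, compute m(α_i) mod 7:
  α_1 = 6: Horner steps 6 → 6 → 3, so m(6) = 3.
  α_2 = 3: Horner steps 6 → 2 → 1, so m(3) = 1.
  α_3 = 2: Horner steps 6 → 3 → 1, so m(2) = 1.
  α_4 = 4: Horner steps 6 → 1 → 6, so m(4) = 6.
  α_5 = 1: Horner steps 6 → 4 → 6, so m(1) = 6.
Codeword c = [3, 1, 1, 6, 6] ∈ F_7^5.


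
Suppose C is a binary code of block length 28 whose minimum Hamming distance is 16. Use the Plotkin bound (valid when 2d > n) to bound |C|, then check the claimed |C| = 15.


Plotkin bound M ≤ 8; given |C| = 15 > bound (violated).

Check applicability: 2d = 32, n = 28.
2d − n = 4 > 0, so Plotkin applies.
Compute d/(2d−n) = 16/4 ≈ 4.0000.
⌊d/(2d−n)⌋ = 4.
Plotkin bound: M ≤ 2·4 = 8.
Given |C| = 15, check: VIOLATED.
This |C| is above the Plotkin bound, so no binary code with n = 28, d = 16 and 15 codewords exists.


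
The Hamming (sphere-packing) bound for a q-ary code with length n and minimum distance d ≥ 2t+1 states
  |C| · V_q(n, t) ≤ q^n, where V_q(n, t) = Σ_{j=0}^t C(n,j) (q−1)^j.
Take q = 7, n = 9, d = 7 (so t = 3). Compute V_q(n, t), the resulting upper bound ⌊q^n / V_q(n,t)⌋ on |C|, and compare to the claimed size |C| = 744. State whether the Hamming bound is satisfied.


V_q(n, t) = 19495, q^n = 40353607, Hamming bound = 2069, |C| = 744 ≤ bound (satisfied).

Step 1: Compute V_q(n, t) = Σ_{j=0}^3 C(n, j) (q−1)^j.
  j = 0: C(9,0)·(6)^0 = 1·1 = 1.
  j = 1: C(9,1)·(6)^1 = 9·6 = 54.
  j = 2: C(9,2)·(6)^2 = 36·36 = 1296.
  j = 3: C(9,3)·(6)^3 = 84·216 = 18144.
  V_q(n, t) = 1 + 54 + 1296 + 18144 = 19495.
Step 2: q^n = 7^9 = 40353607.
Step 3: Hamming bound ⌊q^n / V_q(n,t)⌋ = ⌊40353607/19495⌋ = 2069.
Step 4: Compare |C| = 744 to 2069: satisfied.
The claimed |C| lies below the Hamming bound.


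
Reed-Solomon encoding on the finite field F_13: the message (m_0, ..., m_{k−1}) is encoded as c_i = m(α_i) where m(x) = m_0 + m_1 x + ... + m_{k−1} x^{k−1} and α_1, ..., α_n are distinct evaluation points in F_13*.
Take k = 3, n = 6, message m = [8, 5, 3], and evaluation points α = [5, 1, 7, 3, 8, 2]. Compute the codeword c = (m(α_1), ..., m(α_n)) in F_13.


c = [4, 3, 8, 11, 6, 4]

Message polynomial: m(x) = 8 + 5·x + 3·x^2 (mod 13).
For each evaluation point α_i, compute m(α_i) mod 13:
  α_1 = 5: Horner steps 3 → 7 → 4, so m(5) = 4.
  α_2 = 1: Horner steps 3 → 8 → 3, so m(1) = 3.
  α_3 = 7: Horner steps 3 → 0 → 8, so m(7) = 8.
  α_4 = 3: Horner steps 3 → 1 → 11, so m(3) = 11.
  α_5 = 8: Horner steps 3 → 3 → 6, so m(8) = 6.
  α_6 = 2: Horner steps 3 → 11 → 4, so m(2) = 4.
Codeword c = [4, 3, 8, 11, 6, 4] ∈ F_13^6.


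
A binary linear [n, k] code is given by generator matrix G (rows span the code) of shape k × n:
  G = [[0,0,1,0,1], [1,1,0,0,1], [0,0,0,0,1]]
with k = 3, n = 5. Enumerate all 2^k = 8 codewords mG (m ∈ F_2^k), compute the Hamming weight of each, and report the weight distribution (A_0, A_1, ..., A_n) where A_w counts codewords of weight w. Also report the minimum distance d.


Weight distribution: A_0 = 1, A_1 = 2, A_2 = 2, A_3 = 2, A_4 = 1. Minimum distance d = 1.

Enumerate all 2^3 = 8 messages m ∈ F_2^3.
For each, compute codeword c = mG in F_2^5, then tally its weight.
  m = 000 → c = 00000, weight = 0.
  m = 100 → c = 00101, weight = 2.
  m = 010 → c = 11001, weight = 3.
  m = 110 → c = 11100, weight = 3.
  m = 001 → c = 00001, weight = 1.
  m = 101 → c = 00100, weight = 1.
  m = 011 → c = 11000, weight = 2.
  m = 111 → c = 11101, weight = 4.
Tally weights:
  weight 0: 1 codewords.
  weight 1: 2 codewords.
  weight 2: 2 codewords.
  weight 3: 2 codewords.
  weight 4: 1 codewords.
Minimum distance d = smallest w > 0 with A_w > 0 = 1.
Sanity: Σ A_w = 8 = 2^3 = 8 ✓.


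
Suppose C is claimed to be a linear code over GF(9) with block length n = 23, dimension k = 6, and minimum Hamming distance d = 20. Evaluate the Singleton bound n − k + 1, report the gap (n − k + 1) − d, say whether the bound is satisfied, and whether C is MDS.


Singleton RHS = n − k + 1 = 18, slack = -2, bound violated (no such code; not MDS).

Singleton bound: d ≤ n − k + 1.
Here n = 23, k = 6, so n − k + 1 = 18.
Given d = 20, check d ≤ 18: NO.
Slack = (n − k + 1) − d = -2.
The slack is negative: d = 20 exceeds n − k + 1 = 18 by 2, so the Singleton bound is violated and no linear [23, 6, 20]_9 code can exist. In particular it is not MDS (MDS requires d = n − k + 1 exactly).
Description: the claimed parameters are [23, 6, 20]_9; such a code would be impossible (violates the Singleton bound).


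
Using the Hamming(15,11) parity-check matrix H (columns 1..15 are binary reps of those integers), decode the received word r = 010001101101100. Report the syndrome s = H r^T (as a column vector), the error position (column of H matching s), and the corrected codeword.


s = (0, 0, 0, 1)^T, error position = 1, corrected codeword c = 110001101101100

Compute s = H r^T mod 2 one row at a time:
  s_1 = 0 + 1 + 1 + 0 + 1 + 1 + 0 + 0 = 4 ≡ 0 (mod 2).
  s_2 = 0 + 0 + 1 + 1 + 1 + 1 + 0 + 0 = 4 ≡ 0 (mod 2).
  s_3 = 1 + 0 + 1 + 1 + 1 + 0 + 0 + 0 = 4 ≡ 0 (mod 2).
  s_4 = 0 + 0 + 0 + 1 + 1 + 0 + 1 + 0 = 3 ≡ 1 (mod 2).
s = (0, 0, 0, 1)^T — this equals column 1 of H (binary 0001), so error is at position 1.
Correct: flip bit 1 of r = 010001101101100 to get c = 110001101101100.


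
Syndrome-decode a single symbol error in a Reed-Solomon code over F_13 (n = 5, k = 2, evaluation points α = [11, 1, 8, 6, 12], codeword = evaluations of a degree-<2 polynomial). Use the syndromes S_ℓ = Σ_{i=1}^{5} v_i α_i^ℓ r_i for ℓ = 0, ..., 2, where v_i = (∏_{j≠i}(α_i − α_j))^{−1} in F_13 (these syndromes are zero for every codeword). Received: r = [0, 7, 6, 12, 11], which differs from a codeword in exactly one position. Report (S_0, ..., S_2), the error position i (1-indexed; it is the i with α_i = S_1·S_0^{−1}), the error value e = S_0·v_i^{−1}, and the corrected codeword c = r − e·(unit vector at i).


S = (11, 1, 6), error at position 4, error magnitude e = 2, c = [0, 7, 6, 10, 11].

Step 1: column multipliers v_i = (∏_{j≠i}(α_i − α_j))^{−1} mod 13.
  i = 1 (α = 11): (11−1)(11−8)(11−6)(11−12) = 10·3·5·(−1) = −150 ≡ 6, so v_1 = 6^{−1} = 11 (mod 13).
  i = 2 (α = 1): (1−11)(1−8)(1−6)(1−12) = (−10)·(−7)·(−5)·(−11) = 3850 ≡ 2, so v_2 = 2^{−1} = 7 (mod 13).
  i = 3 (α = 8): (8−11)(8−1)(8−6)(8−12) = (−3)·7·2·(−4) = 168 ≡ 12, so v_3 = 12^{−1} = 12 (mod 13).
  i = 4 (α = 6): (6−11)(6−1)(6−8)(6−12) = (−5)·5·(−2)·(−6) = −300 ≡ 12, so v_4 = 12^{−1} = 12 (mod 13).
  i = 5 (α = 12): (12−11)(12−1)(12−8)(12−6) = 1·11·4·6 = 264 ≡ 4, so v_5 = 4^{−1} = 10 (mod 13).
  v = [11, 7, 12, 12, 10].
Step 2: syndromes of r = [0, 7, 6, 12, 11] (all sums mod 13).
  S_0 = Σ v_i r_i = 11·0 + 7·7 + 12·6 + 12·12 + 10·11 = 375 ≡ 11.
  S_1 = Σ v_i α_i r_i = 11·11·0 + 7·1·7 + 12·8·6 + 12·6·12 + 10·12·11 = 2809 ≡ 1.
  α_i^2 mod 13 = [4, 1, 12, 10, 1].
  S_2 = Σ v_i α_i^2 r_i = 11·4·0 + 7·1·7 + 12·12·6 + 12·10·12 + 10·1·11 = 2463 ≡ 6.
  S = (11, 1, 6) ≠ 0, so r is not a codeword (an error is present).
Step 3: locate the error. For a single error e at position i, S_ℓ = v_i·e·α_i^ℓ, so α_err = S_1/S_0.
  S_0^{−1} = 11^{−1} = 6 (mod 13), so α_err = 1·6 = 6 ≡ 6 = α_4. Error position i = 4.
  Consistency check: S_2/S_1 = 6·1 = 6 ≡ 6 = α_err ✓ (single-error assumption holds).
Step 4: error magnitude e = S_0/v_4 = S_0·∏_{j≠4}(α_4 − α_j) = 11·12 = 132 ≡ 2 (mod 13).
Step 5: correct position 4: c_4 = r_4 − e = 12 − 2 ≡ 10 (mod 13). Hence c = [0, 7, 6, 10, 11].
  Check: interpolating c through the α_i gives m(x) = 9 + 11·x (degree < 2) with m(α_i) = c_i for every i, so c is indeed a codeword.


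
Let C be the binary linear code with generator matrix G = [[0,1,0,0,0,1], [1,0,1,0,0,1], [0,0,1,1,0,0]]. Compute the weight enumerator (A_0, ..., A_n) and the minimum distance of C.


Weight distribution: A_0 = 1, A_2 = 2, A_3 = 4, A_4 = 1. Minimum distance d = 2.

Enumerate all 2^3 = 8 messages m ∈ F_2^3.
For each, compute codeword c = mG in F_2^6, then tally its weight.
  m = 000 → c = 000000, weight = 0.
  m = 100 → c = 010001, weight = 2.
  m = 010 → c = 101001, weight = 3.
  m = 110 → c = 111000, weight = 3.
  m = 001 → c = 001100, weight = 2.
  m = 101 → c = 011101, weight = 4.
  m = 011 → c = 100101, weight = 3.
  m = 111 → c = 110100, weight = 3.
Tally weights:
  weight 0: 1 codewords.
  weight 2: 2 codewords.
  weight 3: 4 codewords.
  weight 4: 1 codewords.
Minimum distance d = smallest w > 0 with A_w > 0 = 2.
Sanity: Σ A_w = 8 = 2^3 = 8 ✓.


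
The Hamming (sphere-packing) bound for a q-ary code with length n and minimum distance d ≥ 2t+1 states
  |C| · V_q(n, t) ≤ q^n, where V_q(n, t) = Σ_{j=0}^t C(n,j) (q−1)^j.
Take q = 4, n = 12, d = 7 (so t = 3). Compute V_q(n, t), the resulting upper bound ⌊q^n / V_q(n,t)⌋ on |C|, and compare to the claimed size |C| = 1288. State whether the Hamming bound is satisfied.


V_q(n, t) = 6571, q^n = 16777216, Hamming bound = 2553, |C| = 1288 ≤ bound (satisfied).

Step 1: Compute V_q(n, t) = Σ_{j=0}^3 C(n, j) (q−1)^j.
  j = 0: C(12,0)·(3)^0 = 1·1 = 1.
  j = 1: C(12,1)·(3)^1 = 12·3 = 36.
  j = 2: C(12,2)·(3)^2 = 66·9 = 594.
  j = 3: C(12,3)·(3)^3 = 220·27 = 5940.
  V_q(n, t) = 1 + 36 + 594 + 5940 = 6571.
Step 2: q^n = 4^12 = 16777216.
Step 3: Hamming bound ⌊q^n / V_q(n,t)⌋ = ⌊16777216/6571⌋ = 2553.
Step 4: Compare |C| = 1288 to 2553: satisfied.
The claimed |C| lies below the Hamming bound.


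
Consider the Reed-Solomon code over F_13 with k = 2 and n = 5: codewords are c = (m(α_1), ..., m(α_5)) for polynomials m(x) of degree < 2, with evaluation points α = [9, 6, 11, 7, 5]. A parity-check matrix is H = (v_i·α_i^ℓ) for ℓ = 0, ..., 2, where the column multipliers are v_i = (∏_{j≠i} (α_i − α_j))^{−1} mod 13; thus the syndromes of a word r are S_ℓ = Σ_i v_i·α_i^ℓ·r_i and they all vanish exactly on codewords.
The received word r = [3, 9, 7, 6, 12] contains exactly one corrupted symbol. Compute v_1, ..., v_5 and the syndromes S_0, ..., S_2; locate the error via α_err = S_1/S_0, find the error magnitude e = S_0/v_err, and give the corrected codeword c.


S = (4, 10, 12), error at position 1, error magnitude e = 3, c = [0, 9, 7, 6, 12].

Step 1: column multipliers v_i = (∏_{j≠i}(α_i − α_j))^{−1} mod 13.
  i = 1 (α = 9): (9−6)(9−11)(9−7)(9−5) = 3·(−2)·2·4 = −48 ≡ 4, so v_1 = 4^{−1} = 10 (mod 13).
  i = 2 (α = 6): (6−9)(6−11)(6−7)(6−5) = (−3)·(−5)·(−1)·1 = −15 ≡ 11, so v_2 = 11^{−1} = 6 (mod 13).
  i = 3 (α = 11): (11−9)(11−6)(11−7)(11−5) = 2·5·4·6 = 240 ≡ 6, so v_3 = 6^{−1} = 11 (mod 13).
  i = 4 (α = 7): (7−9)(7−6)(7−11)(7−5) = (−2)·1·(−4)·2 = 16 ≡ 3, so v_4 = 3^{−1} = 9 (mod 13).
  i = 5 (α = 5): (5−9)(5−6)(5−11)(5−7) = (−4)·(−1)·(−6)·(−2) = 48 ≡ 9, so v_5 = 9^{−1} = 3 (mod 13).
  v = [10, 6, 11, 9, 3].
Step 2: syndromes of r = [3, 9, 7, 6, 12] (all sums mod 13).
  S_0 = Σ v_i r_i = 10·3 + 6·9 + 11·7 + 9·6 + 3·12 = 251 ≡ 4.
  S_1 = Σ v_i α_i r_i = 10·9·3 + 6·6·9 + 11·11·7 + 9·7·6 + 3·5·12 = 1999 ≡ 10.
  α_i^2 mod 13 = [3, 10, 4, 10, 12].
  S_2 = Σ v_i α_i^2 r_i = 10·3·3 + 6·10·9 + 11·4·7 + 9·10·6 + 3·12·12 = 1910 ≡ 12.
  S = (4, 10, 12) ≠ 0, so r is not a codeword (an error is present).
Step 3: locate the error. For a single error e at position i, S_ℓ = v_i·e·α_i^ℓ, so α_err = S_1/S_0.
  S_0^{−1} = 4^{−1} = 10 (mod 13), so α_err = 10·10 = 100 ≡ 9 = α_1. Error position i = 1.
  Consistency check: S_2/S_1 = 12·4 = 48 ≡ 9 = α_err ✓ (single-error assumption holds).
Step 4: error magnitude e = S_0/v_1 = S_0·∏_{j≠1}(α_1 − α_j) = 4·4 = 16 ≡ 3 (mod 13).
Step 5: correct position 1: c_1 = r_1 − e = 3 − 3 ≡ 0 (mod 13). Hence c = [0, 9, 7, 6, 12].
  Check: interpolating c through the α_i gives m(x) = 1 + 10·x (degree < 2) with m(α_i) = c_i for every i, so c is indeed a codeword.


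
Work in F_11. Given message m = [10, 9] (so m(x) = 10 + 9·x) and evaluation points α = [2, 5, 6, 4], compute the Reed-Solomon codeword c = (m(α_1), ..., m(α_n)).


c = [6, 0, 9, 2]

Message polynomial: m(x) = 10 + 9·x (mod 11).
For each evaluation point α_i, compute m(α_i) mod 11:
  α_1 = 2: Horner steps 9 → 6, so m(2) = 6.
  α_2 = 5: Horner steps 9 → 0, so m(5) = 0.
  α_3 = 6: Horner steps 9 → 9, so m(6) = 9.
  α_4 = 4: Horner steps 9 → 2, so m(4) = 2.
Codeword c = [6, 0, 9, 2] ∈ F_11^4.


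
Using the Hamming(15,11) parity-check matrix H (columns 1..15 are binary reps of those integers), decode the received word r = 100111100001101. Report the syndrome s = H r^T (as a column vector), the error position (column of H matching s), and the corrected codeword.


s = (1, 1, 1, 1)^T, error position = 15, corrected codeword c = 100111100001100

Compute s = H r^T mod 2 one row at a time:
  s_1 = 0 + 0 + 0 + 0 + 1 + 1 + 0 + 1 = 3 ≡ 1 (mod 2).
  s_2 = 1 + 1 + 1 + 1 + 1 + 1 + 0 + 1 = 7 ≡ 1 (mod 2).
  s_3 = 0 + 0 + 1 + 1 + 0 + 0 + 0 + 1 = 3 ≡ 1 (mod 2).
  s_4 = 1 + 0 + 1 + 1 + 0 + 0 + 1 + 1 = 5 ≡ 1 (mod 2).
s = (1, 1, 1, 1)^T — this equals column 15 of H (binary 1111), so error is at position 15.
Correct: flip bit 15 of r = 100111100001101 to get c = 100111100001100.


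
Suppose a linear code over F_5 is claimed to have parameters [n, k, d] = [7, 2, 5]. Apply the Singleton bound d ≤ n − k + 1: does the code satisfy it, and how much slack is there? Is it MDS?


Singleton RHS = n − k + 1 = 6, slack = 1, bound satisfied, not MDS.

Singleton bound: d ≤ n − k + 1.
Here n = 7, k = 2, so n − k + 1 = 6.
Given d = 5, check d ≤ 6: YES.
Slack = (n − k + 1) − d = 1.
The code is NOT MDS (slack = 1 > 0).
Description: the claimed parameters are [7, 2, 5]_5; such a code would be non-MDS.


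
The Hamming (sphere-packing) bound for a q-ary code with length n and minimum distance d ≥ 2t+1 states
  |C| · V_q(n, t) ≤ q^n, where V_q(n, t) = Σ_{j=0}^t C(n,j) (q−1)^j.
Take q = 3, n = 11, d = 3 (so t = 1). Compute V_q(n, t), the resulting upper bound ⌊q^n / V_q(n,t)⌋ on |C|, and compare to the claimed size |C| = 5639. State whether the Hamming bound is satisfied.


V_q(n, t) = 23, q^n = 177147, Hamming bound = 7702, |C| = 5639 ≤ bound (satisfied).

Step 1: Compute V_q(n, t) = Σ_{j=0}^1 C(n, j) (q−1)^j.
  j = 0: C(11,0)·(2)^0 = 1·1 = 1.
  j = 1: C(11,1)·(2)^1 = 11·2 = 22.
  V_q(n, t) = 1 + 22 = 23.
Step 2: q^n = 3^11 = 177147.
Step 3: Hamming bound ⌊q^n / V_q(n,t)⌋ = ⌊177147/23⌋ = 7702.
Step 4: Compare |C| = 5639 to 7702: satisfied.
The claimed |C| lies below the Hamming bound.


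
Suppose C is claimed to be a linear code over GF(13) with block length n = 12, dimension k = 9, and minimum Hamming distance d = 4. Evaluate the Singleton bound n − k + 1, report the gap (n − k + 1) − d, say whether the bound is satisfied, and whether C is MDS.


Singleton RHS = n − k + 1 = 4, slack = 0, bound satisfied, MDS.

Singleton bound: d ≤ n − k + 1.
Here n = 12, k = 9, so n − k + 1 = 4.
Given d = 4, check d ≤ 4: YES.
Slack = (n − k + 1) − d = 0.
The code is MDS (slack = 0).
Description: the claimed parameters are [12, 9, 4]_13; such a code would be MDS (meets Singleton bound).


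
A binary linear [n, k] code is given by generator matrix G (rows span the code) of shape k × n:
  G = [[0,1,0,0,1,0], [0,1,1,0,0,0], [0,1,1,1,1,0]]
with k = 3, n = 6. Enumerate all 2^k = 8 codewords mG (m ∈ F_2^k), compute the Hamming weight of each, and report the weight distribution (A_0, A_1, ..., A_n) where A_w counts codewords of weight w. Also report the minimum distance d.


Weight distribution: A_0 = 1, A_2 = 6, A_4 = 1. Minimum distance d = 2.

Enumerate all 2^3 = 8 messages m ∈ F_2^3.
For each, compute codeword c = mG in F_2^6, then tally its weight.
  m = 000 → c = 000000, weight = 0.
  m = 100 → c = 010010, weight = 2.
  m = 010 → c = 011000, weight = 2.
  m = 110 → c = 001010, weight = 2.
  m = 001 → c = 011110, weight = 4.
  m = 101 → c = 001100, weight = 2.
  m = 011 → c = 000110, weight = 2.
  m = 111 → c = 010100, weight = 2.
Tally weights:
  weight 0: 1 codewords.
  weight 2: 6 codewords.
  weight 4: 1 codewords.
Minimum distance d = smallest w > 0 with A_w > 0 = 2.
Sanity: Σ A_w = 8 = 2^3 = 8 ✓.


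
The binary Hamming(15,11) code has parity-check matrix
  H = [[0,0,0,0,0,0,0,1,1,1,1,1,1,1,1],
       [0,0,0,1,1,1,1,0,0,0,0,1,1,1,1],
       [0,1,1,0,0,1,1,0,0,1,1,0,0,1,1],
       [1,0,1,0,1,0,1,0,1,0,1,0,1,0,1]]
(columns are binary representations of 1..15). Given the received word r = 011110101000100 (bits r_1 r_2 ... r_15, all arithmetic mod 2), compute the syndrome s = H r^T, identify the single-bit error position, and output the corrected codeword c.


s = (0, 0, 1, 1)^T, error position = 3, corrected codeword c = 010110101000100

Compute s = H r^T mod 2 one row at a time:
  s_1 = 0 + 1 + 0 + 0 + 0 + 1 + 0 + 0 = 2 ≡ 0 (mod 2).
  s_2 = 1 + 1 + 0 + 1 + 0 + 1 + 0 + 0 = 4 ≡ 0 (mod 2).
  s_3 = 1 + 1 + 0 + 1 + 0 + 0 + 0 + 0 = 3 ≡ 1 (mod 2).
  s_4 = 0 + 1 + 1 + 1 + 1 + 0 + 1 + 0 = 5 ≡ 1 (mod 2).
s = (0, 0, 1, 1)^T — this equals column 3 of H (binary 0011), so error is at position 3.
Correct: flip bit 3 of r = 011110101000100 to get c = 010110101000100.


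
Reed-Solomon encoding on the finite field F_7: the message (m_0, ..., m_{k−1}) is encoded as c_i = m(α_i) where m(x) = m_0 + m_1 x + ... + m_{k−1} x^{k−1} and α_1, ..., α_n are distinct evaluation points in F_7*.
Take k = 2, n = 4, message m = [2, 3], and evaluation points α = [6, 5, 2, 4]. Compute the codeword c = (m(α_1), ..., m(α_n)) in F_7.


c = [6, 3, 1, 0]

Message polynomial: m(x) = 2 + 3·x (mod 7).
For each evaluation point α_i, compute m(α_i) mod 7:
  α_1 = 6: Horner steps 3 → 6, so m(6) = 6.
  α_2 = 5: Horner steps 3 → 3, so m(5) = 3.
  α_3 = 2: Horner steps 3 → 1, so m(2) = 1.
  α_4 = 4: Horner steps 3 → 0, so m(4) = 0.
Codeword c = [6, 3, 1, 0] ∈ F_7^4.


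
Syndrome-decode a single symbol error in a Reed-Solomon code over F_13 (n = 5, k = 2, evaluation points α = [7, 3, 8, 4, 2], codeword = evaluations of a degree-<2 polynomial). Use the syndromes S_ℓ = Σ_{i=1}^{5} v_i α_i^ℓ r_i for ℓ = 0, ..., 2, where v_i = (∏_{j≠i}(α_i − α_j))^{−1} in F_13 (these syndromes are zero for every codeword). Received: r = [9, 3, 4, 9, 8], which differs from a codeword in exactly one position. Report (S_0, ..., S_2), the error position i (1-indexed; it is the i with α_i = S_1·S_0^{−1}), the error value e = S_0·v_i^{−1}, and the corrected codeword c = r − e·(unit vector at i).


S = (1, 4, 3), error at position 4, error magnitude e = 11, c = [9, 3, 4, 11, 8].

Step 1: column multipliers v_i = (∏_{j≠i}(α_i − α_j))^{−1} mod 13.
  i = 1 (α = 7): (7−3)(7−8)(7−4)(7−2) = 4·(−1)·3·5 = −60 ≡ 5, so v_1 = 5^{−1} = 8 (mod 13).
  i = 2 (α = 3): (3−7)(3−8)(3−4)(3−2) = (−4)·(−5)·(−1)·1 = −20 ≡ 6, so v_2 = 6^{−1} = 11 (mod 13).
  i = 3 (α = 8): (8−7)(8−3)(8−4)(8−2) = 1·5·4·6 = 120 ≡ 3, so v_3 = 3^{−1} = 9 (mod 13).
  i = 4 (α = 4): (4−7)(4−3)(4−8)(4−2) = (−3)·1·(−4)·2 = 24 ≡ 11, so v_4 = 11^{−1} = 6 (mod 13).
  i = 5 (α = 2): (2−7)(2−3)(2−8)(2−4) = (−5)·(−1)·(−6)·(−2) = 60 ≡ 8, so v_5 = 8^{−1} = 5 (mod 13).
  v = [8, 11, 9, 6, 5].
Step 2: syndromes of r = [9, 3, 4, 9, 8] (all sums mod 13).
  S_0 = Σ v_i r_i = 8·9 + 11·3 + 9·4 + 6·9 + 5·8 = 235 ≡ 1.
  S_1 = Σ v_i α_i r_i = 8·7·9 + 11·3·3 + 9·8·4 + 6·4·9 + 5·2·8 = 1187 ≡ 4.
  α_i^2 mod 13 = [10, 9, 12, 3, 4].
  S_2 = Σ v_i α_i^2 r_i = 8·10·9 + 11·9·3 + 9·12·4 + 6·3·9 + 5·4·8 = 1771 ≡ 3.
  S = (1, 4, 3) ≠ 0, so r is not a codeword (an error is present).
Step 3: locate the error. For a single error e at position i, S_ℓ = v_i·e·α_i^ℓ, so α_err = S_1/S_0.
  S_0^{−1} = 1^{−1} = 1 (mod 13), so α_err = 4·1 = 4 ≡ 4 = α_4. Error position i = 4.
  Consistency check: S_2/S_1 = 3·10 = 30 ≡ 4 = α_err ✓ (single-error assumption holds).
Step 4: error magnitude e = S_0/v_4 = S_0·∏_{j≠4}(α_4 − α_j) = 1·11 = 11 ≡ 11 (mod 13).
Step 5: correct position 4: c_4 = r_4 − e = 9 − 11 ≡ 11 (mod 13). Hence c = [9, 3, 4, 11, 8].
  Check: interpolating c through the α_i gives m(x) = 5 + 8·x (degree < 2) with m(α_i) = c_i for every i, so c is indeed a codeword.
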